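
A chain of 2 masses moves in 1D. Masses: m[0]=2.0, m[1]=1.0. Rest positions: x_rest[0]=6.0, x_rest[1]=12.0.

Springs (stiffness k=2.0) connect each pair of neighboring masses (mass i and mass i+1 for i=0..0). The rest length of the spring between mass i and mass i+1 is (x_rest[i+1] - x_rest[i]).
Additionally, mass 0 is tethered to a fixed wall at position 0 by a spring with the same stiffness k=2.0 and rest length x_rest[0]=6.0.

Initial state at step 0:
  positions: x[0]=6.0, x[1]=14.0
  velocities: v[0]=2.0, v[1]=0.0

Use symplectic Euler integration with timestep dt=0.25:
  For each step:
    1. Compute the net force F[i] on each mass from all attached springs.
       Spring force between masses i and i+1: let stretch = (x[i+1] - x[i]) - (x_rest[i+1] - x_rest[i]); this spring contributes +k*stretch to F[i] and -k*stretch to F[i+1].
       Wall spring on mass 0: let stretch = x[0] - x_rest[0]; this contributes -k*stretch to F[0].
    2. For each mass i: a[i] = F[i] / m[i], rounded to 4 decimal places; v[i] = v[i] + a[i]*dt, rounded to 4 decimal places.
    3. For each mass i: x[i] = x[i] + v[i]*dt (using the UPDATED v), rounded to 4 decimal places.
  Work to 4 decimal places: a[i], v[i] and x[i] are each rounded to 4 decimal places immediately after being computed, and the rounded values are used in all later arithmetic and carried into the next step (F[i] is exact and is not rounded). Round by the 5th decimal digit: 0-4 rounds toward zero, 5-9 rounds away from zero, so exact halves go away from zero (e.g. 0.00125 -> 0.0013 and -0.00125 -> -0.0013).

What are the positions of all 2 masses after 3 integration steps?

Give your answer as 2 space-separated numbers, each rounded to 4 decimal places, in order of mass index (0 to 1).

Answer: 7.8624 12.9590

Derivation:
Step 0: x=[6.0000 14.0000] v=[2.0000 0.0000]
Step 1: x=[6.6250 13.7500] v=[2.5000 -1.0000]
Step 2: x=[7.2813 13.3594] v=[2.6250 -1.5625]
Step 3: x=[7.8624 12.9590] v=[2.3242 -1.6016]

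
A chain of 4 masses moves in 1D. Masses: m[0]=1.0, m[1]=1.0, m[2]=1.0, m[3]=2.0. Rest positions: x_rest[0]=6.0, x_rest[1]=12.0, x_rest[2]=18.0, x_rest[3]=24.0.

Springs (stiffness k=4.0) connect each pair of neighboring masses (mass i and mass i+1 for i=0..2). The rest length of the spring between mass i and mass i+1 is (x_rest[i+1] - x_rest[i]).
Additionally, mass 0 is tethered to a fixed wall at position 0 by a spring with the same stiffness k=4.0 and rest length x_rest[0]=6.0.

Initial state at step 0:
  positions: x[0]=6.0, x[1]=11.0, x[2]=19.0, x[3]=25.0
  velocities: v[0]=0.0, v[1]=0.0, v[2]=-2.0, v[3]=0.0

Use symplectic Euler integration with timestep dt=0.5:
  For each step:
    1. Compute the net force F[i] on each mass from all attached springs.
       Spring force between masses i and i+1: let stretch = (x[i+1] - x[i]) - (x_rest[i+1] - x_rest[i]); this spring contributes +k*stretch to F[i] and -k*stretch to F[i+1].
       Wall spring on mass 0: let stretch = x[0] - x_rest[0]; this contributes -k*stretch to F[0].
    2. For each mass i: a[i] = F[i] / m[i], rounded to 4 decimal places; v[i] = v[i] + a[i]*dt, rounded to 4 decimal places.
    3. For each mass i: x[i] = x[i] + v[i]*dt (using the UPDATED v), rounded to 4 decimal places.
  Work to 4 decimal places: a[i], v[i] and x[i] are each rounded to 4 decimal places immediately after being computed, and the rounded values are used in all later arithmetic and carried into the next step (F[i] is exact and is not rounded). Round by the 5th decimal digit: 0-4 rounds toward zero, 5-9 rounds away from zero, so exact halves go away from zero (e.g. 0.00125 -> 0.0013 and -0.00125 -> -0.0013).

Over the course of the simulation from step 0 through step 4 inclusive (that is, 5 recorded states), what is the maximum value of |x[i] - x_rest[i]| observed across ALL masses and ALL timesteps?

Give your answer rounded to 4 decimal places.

Step 0: x=[6.0000 11.0000 19.0000 25.0000] v=[0.0000 0.0000 -2.0000 0.0000]
Step 1: x=[5.0000 14.0000 16.0000 25.0000] v=[-2.0000 6.0000 -6.0000 0.0000]
Step 2: x=[8.0000 10.0000 20.0000 23.5000] v=[6.0000 -8.0000 8.0000 -3.0000]
Step 3: x=[5.0000 14.0000 17.5000 23.2500] v=[-6.0000 8.0000 -5.0000 -0.5000]
Step 4: x=[6.0000 12.5000 17.2500 23.1250] v=[2.0000 -3.0000 -0.5000 -0.2500]
Max displacement = 2.0000

Answer: 2.0000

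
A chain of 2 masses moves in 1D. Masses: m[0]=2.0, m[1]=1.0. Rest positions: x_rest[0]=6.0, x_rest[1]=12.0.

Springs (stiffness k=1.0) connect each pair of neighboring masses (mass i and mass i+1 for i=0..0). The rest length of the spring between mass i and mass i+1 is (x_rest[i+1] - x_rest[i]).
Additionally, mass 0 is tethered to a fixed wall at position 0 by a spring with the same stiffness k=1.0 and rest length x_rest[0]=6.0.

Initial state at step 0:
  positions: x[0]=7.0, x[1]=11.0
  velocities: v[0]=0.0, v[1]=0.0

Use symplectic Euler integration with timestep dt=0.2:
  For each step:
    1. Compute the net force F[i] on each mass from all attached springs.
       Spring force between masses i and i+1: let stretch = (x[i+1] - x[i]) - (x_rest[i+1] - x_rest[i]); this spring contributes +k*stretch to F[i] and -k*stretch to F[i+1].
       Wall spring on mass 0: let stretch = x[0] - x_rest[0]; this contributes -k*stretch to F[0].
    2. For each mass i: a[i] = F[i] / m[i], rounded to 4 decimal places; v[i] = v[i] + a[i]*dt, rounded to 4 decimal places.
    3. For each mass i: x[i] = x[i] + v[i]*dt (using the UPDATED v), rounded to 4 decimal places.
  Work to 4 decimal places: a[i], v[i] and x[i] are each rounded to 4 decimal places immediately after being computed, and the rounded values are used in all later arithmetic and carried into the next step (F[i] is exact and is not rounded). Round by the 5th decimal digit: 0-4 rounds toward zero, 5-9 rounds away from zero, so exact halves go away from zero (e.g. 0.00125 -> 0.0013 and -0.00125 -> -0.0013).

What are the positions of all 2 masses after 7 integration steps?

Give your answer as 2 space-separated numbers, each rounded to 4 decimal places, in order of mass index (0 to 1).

Answer: 5.7698 12.6109

Derivation:
Step 0: x=[7.0000 11.0000] v=[0.0000 0.0000]
Step 1: x=[6.9400 11.0800] v=[-0.3000 0.4000]
Step 2: x=[6.8240 11.2344] v=[-0.5800 0.7720]
Step 3: x=[6.6597 11.4524] v=[-0.8214 1.0899]
Step 4: x=[6.4581 11.7187] v=[-1.0081 1.3314]
Step 5: x=[6.2325 12.0146] v=[-1.1279 1.4793]
Step 6: x=[5.9979 12.3192] v=[-1.1729 1.5229]
Step 7: x=[5.7698 12.6109] v=[-1.1406 1.4586]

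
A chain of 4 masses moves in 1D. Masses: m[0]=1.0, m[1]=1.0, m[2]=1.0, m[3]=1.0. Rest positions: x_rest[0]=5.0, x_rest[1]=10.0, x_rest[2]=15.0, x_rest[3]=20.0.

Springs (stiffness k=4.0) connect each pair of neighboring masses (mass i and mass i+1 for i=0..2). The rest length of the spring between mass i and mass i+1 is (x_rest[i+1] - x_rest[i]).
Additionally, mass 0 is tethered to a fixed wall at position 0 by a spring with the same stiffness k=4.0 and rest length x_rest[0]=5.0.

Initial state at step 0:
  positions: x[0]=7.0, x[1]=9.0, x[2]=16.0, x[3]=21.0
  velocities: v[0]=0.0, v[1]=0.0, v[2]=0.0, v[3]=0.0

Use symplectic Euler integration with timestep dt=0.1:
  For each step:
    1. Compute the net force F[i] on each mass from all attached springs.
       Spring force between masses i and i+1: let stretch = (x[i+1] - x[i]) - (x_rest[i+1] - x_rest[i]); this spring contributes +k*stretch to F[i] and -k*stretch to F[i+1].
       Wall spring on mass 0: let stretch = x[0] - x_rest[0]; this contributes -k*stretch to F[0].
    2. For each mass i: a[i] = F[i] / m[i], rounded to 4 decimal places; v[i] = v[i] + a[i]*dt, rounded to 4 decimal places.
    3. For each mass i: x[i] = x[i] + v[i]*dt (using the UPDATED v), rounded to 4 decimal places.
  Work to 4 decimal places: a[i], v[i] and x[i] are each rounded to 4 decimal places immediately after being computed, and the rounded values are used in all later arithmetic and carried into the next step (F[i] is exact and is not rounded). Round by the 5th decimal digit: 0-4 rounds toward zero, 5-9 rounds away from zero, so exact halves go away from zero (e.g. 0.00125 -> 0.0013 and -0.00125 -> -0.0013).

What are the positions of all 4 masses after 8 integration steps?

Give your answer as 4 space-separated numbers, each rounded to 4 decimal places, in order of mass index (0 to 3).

Answer: 3.6288 11.9690 15.2162 20.5978

Derivation:
Step 0: x=[7.0000 9.0000 16.0000 21.0000] v=[0.0000 0.0000 0.0000 0.0000]
Step 1: x=[6.8000 9.2000 15.9200 21.0000] v=[-2.0000 2.0000 -0.8000 0.0000]
Step 2: x=[6.4240 9.5728 15.7744 20.9968] v=[-3.7600 3.7280 -1.4560 -0.0320]
Step 3: x=[5.9170 10.0677 15.5896 20.9847] v=[-5.0701 4.9491 -1.8477 -0.1210]
Step 4: x=[5.3393 10.6175 15.3998 20.9568] v=[-5.7766 5.4976 -1.8984 -0.2790]
Step 5: x=[4.7592 11.1474 15.2410 20.9066] v=[-5.8010 5.2992 -1.5885 -0.5018]
Step 6: x=[4.2443 11.5855 15.1450 20.8298] v=[-5.1494 4.3814 -0.9597 -0.7680]
Step 7: x=[3.8532 11.8724 15.1340 20.7256] v=[-3.9106 2.8687 -0.1096 -1.0419]
Step 8: x=[3.6288 11.9690 15.2162 20.5978] v=[-2.2442 0.9657 0.8224 -1.2785]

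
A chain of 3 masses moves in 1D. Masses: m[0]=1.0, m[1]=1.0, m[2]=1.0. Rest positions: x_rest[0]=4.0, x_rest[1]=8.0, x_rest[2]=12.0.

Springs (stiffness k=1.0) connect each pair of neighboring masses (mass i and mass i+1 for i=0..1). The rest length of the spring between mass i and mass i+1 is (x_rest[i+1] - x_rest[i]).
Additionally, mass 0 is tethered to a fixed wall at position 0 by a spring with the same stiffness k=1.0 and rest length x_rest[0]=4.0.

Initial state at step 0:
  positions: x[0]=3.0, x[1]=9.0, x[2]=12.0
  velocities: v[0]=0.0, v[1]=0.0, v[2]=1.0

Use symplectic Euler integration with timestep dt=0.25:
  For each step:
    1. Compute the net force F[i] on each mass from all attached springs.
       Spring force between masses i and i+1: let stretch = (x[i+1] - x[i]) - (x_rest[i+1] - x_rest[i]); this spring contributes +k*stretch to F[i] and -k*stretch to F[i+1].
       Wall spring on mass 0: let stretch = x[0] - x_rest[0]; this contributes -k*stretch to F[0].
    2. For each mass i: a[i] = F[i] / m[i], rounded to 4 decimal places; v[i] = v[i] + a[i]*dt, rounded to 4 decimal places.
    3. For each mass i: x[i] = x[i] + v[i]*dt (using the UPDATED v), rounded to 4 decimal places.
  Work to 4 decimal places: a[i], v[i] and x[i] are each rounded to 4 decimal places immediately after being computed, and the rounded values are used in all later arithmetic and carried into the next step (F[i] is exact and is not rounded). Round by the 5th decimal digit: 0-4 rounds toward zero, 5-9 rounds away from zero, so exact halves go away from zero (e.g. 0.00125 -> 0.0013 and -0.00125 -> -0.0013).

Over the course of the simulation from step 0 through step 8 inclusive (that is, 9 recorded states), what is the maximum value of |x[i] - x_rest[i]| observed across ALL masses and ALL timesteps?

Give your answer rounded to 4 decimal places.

Answer: 1.5274

Derivation:
Step 0: x=[3.0000 9.0000 12.0000] v=[0.0000 0.0000 1.0000]
Step 1: x=[3.1875 8.8125 12.3125] v=[0.7500 -0.7500 1.2500]
Step 2: x=[3.5274 8.4922 12.6563] v=[1.3594 -1.2813 1.3750]
Step 3: x=[3.9571 8.1218 12.9898] v=[1.7188 -1.4815 1.3340]
Step 4: x=[4.3998 7.7954 13.2691] v=[1.7707 -1.3057 1.1170]
Step 5: x=[4.7797 7.5989 13.4563] v=[1.5197 -0.7862 0.7486]
Step 6: x=[5.0371 7.5922 13.5274] v=[1.0296 -0.0267 0.2843]
Step 7: x=[5.1394 7.7968 13.4775] v=[0.4091 0.8183 -0.1995]
Step 8: x=[5.0866 8.1903 13.3226] v=[-0.2114 1.5741 -0.6197]
Max displacement = 1.5274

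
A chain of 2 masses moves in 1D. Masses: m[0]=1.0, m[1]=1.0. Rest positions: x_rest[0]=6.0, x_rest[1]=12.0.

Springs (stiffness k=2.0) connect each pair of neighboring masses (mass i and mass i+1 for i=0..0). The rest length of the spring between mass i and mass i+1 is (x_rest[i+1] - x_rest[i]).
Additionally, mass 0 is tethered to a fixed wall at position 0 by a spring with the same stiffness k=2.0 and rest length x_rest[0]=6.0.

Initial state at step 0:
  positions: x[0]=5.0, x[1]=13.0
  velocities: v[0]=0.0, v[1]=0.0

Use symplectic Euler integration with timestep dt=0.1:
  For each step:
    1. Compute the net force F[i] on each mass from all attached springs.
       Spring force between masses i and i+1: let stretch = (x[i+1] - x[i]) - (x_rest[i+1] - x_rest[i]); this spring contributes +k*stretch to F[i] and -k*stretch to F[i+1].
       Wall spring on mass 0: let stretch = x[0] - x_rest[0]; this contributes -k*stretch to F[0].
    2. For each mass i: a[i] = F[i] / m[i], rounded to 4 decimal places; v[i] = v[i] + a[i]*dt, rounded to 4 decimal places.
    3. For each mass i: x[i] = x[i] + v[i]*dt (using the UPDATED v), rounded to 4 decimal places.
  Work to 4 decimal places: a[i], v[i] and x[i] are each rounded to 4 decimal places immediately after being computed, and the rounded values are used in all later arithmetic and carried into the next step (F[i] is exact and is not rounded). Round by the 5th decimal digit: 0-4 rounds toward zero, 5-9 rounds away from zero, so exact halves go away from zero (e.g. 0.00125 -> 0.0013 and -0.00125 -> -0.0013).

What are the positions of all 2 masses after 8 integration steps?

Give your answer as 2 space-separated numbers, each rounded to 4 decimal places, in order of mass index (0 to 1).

Step 0: x=[5.0000 13.0000] v=[0.0000 0.0000]
Step 1: x=[5.0600 12.9600] v=[0.6000 -0.4000]
Step 2: x=[5.1768 12.8820] v=[1.1680 -0.7800]
Step 3: x=[5.3442 12.7699] v=[1.6737 -1.1210]
Step 4: x=[5.5532 12.6293] v=[2.0900 -1.4061]
Step 5: x=[5.7927 12.4672] v=[2.3946 -1.6213]
Step 6: x=[6.0498 12.2916] v=[2.5710 -1.7562]
Step 7: x=[6.3107 12.1111] v=[2.6094 -1.8046]
Step 8: x=[6.5614 11.9346] v=[2.5073 -1.7647]

Answer: 6.5614 11.9346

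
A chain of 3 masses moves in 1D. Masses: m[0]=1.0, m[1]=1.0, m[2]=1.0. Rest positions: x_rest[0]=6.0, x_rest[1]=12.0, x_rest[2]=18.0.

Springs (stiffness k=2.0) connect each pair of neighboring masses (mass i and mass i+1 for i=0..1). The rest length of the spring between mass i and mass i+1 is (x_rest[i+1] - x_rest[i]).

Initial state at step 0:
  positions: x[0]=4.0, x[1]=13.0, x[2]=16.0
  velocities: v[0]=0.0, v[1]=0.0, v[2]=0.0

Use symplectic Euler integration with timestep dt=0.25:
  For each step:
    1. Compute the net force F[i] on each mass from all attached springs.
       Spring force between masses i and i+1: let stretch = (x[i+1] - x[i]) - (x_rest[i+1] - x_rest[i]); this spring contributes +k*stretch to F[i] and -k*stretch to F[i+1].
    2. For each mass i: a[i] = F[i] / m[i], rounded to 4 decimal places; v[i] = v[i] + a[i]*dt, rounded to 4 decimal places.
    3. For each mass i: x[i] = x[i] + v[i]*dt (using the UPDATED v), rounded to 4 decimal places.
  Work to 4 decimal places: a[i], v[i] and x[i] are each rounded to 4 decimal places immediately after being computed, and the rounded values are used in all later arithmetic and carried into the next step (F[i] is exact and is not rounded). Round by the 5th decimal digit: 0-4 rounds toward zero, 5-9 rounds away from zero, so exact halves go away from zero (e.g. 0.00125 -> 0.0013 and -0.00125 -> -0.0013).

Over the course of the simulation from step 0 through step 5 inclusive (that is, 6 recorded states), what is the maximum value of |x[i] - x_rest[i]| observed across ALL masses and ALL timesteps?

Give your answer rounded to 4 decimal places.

Step 0: x=[4.0000 13.0000 16.0000] v=[0.0000 0.0000 0.0000]
Step 1: x=[4.3750 12.2500 16.3750] v=[1.5000 -3.0000 1.5000]
Step 2: x=[4.9844 11.0313 16.9844] v=[2.4375 -4.8750 2.4375]
Step 3: x=[5.5997 9.8008 17.5997] v=[2.4610 -4.9219 2.4610]
Step 4: x=[5.9901 9.0201 17.9901] v=[1.5616 -3.1230 1.5616]
Step 5: x=[6.0093 8.9819 18.0093] v=[0.0766 -0.1530 0.0766]
Max displacement = 3.0181

Answer: 3.0181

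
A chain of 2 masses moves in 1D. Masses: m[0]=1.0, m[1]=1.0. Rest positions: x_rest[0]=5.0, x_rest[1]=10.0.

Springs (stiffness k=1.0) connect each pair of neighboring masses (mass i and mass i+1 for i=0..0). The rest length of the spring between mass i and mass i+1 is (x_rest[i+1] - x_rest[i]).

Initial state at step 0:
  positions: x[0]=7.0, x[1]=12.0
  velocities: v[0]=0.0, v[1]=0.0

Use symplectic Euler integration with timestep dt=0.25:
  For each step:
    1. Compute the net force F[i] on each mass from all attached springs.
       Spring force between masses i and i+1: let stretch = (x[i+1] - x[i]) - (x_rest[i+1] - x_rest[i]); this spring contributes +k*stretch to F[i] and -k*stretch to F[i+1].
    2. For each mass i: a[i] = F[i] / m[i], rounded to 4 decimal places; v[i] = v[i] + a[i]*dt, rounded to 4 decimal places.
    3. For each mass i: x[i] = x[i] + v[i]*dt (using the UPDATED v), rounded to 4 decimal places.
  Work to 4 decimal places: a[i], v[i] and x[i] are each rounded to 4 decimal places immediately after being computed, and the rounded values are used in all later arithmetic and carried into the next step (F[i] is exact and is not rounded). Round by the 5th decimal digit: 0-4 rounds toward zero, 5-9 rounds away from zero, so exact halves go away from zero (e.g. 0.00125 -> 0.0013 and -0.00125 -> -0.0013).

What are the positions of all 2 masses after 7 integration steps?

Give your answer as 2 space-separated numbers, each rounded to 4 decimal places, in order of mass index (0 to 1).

Step 0: x=[7.0000 12.0000] v=[0.0000 0.0000]
Step 1: x=[7.0000 12.0000] v=[0.0000 0.0000]
Step 2: x=[7.0000 12.0000] v=[0.0000 0.0000]
Step 3: x=[7.0000 12.0000] v=[0.0000 0.0000]
Step 4: x=[7.0000 12.0000] v=[0.0000 0.0000]
Step 5: x=[7.0000 12.0000] v=[0.0000 0.0000]
Step 6: x=[7.0000 12.0000] v=[0.0000 0.0000]
Step 7: x=[7.0000 12.0000] v=[0.0000 0.0000]

Answer: 7.0000 12.0000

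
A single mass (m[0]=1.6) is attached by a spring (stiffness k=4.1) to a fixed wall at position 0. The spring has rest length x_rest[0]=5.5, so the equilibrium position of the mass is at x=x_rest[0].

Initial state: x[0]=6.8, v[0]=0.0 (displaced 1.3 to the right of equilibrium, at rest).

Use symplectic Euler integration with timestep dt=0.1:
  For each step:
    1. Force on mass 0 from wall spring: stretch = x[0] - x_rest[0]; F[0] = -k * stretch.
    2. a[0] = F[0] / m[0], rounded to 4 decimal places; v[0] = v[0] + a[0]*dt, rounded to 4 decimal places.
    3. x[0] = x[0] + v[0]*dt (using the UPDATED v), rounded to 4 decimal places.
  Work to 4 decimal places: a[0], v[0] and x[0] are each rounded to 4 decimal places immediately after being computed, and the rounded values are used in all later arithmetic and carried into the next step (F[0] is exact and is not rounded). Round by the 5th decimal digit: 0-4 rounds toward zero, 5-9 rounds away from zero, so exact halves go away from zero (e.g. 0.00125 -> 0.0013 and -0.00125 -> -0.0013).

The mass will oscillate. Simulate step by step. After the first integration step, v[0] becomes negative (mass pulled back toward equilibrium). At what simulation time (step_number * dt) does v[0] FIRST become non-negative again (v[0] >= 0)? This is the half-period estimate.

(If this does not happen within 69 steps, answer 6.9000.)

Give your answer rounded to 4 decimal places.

Answer: 2.0000

Derivation:
Step 0: x=[6.8000] v=[0.0000]
Step 1: x=[6.7667] v=[-0.3331]
Step 2: x=[6.7009] v=[-0.6577]
Step 3: x=[6.6044] v=[-0.9654]
Step 4: x=[6.4796] v=[-1.2484]
Step 5: x=[6.3297] v=[-1.4994]
Step 6: x=[6.1585] v=[-1.7120]
Step 7: x=[5.9704] v=[-1.8807]
Step 8: x=[5.7703] v=[-2.0012]
Step 9: x=[5.5633] v=[-2.0705]
Step 10: x=[5.3546] v=[-2.0867]
Step 11: x=[5.1497] v=[-2.0494]
Step 12: x=[4.9537] v=[-1.9596]
Step 13: x=[4.7717] v=[-1.8196]
Step 14: x=[4.6084] v=[-1.6330]
Step 15: x=[4.4680] v=[-1.4045]
Step 16: x=[4.3540] v=[-1.1401]
Step 17: x=[4.2694] v=[-0.8464]
Step 18: x=[4.2163] v=[-0.5311]
Step 19: x=[4.1961] v=[-0.2022]
Step 20: x=[4.2093] v=[0.1319]
First v>=0 after going negative at step 20, time=2.0000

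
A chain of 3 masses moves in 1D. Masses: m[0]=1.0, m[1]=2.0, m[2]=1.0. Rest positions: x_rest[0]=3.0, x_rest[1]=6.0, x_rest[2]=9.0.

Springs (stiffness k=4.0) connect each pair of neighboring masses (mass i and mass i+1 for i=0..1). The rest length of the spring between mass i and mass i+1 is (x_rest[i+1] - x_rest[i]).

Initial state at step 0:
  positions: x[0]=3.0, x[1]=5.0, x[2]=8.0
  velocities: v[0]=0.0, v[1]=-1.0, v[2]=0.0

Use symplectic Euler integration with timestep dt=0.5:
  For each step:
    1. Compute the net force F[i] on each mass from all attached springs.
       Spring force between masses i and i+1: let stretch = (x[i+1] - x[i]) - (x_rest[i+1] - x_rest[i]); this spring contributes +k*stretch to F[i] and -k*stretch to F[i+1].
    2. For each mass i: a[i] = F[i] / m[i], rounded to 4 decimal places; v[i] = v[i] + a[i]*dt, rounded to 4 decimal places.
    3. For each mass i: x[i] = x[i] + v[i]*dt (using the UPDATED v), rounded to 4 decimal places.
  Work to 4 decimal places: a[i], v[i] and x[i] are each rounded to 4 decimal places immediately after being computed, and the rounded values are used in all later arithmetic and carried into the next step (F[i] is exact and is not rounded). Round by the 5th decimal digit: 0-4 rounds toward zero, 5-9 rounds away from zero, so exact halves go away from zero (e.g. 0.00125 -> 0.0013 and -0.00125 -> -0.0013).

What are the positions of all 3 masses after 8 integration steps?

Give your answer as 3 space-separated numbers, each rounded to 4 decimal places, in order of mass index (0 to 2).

Step 0: x=[3.0000 5.0000 8.0000] v=[0.0000 -1.0000 0.0000]
Step 1: x=[2.0000 5.0000 8.0000] v=[-2.0000 0.0000 0.0000]
Step 2: x=[1.0000 5.0000 8.0000] v=[-2.0000 0.0000 0.0000]
Step 3: x=[1.0000 4.5000 8.0000] v=[0.0000 -1.0000 0.0000]
Step 4: x=[1.5000 4.0000 7.5000] v=[1.0000 -1.0000 -1.0000]
Step 5: x=[1.5000 4.0000 6.5000] v=[0.0000 0.0000 -2.0000]
Step 6: x=[1.0000 4.0000 6.0000] v=[-1.0000 0.0000 -1.0000]
Step 7: x=[0.5000 3.5000 6.5000] v=[-1.0000 -1.0000 1.0000]
Step 8: x=[0.0000 3.0000 7.0000] v=[-1.0000 -1.0000 1.0000]

Answer: 0.0000 3.0000 7.0000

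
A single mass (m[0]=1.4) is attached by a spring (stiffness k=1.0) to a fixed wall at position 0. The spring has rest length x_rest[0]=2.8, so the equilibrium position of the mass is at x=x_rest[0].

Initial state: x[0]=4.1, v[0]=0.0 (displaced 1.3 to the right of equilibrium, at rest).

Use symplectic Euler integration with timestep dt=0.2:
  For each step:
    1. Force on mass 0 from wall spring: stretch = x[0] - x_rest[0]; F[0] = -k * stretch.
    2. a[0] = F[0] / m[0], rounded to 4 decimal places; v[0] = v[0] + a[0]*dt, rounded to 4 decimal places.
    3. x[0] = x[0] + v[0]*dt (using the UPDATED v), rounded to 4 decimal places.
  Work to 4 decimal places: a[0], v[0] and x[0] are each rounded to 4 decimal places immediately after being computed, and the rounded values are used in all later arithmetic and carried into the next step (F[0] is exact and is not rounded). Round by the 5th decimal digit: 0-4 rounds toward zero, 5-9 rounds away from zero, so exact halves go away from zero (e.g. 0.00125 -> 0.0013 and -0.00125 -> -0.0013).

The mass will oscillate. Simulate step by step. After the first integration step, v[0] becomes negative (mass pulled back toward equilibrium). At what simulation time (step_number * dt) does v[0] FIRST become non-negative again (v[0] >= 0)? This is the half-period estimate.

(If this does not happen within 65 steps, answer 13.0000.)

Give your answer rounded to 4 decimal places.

Step 0: x=[4.1000] v=[0.0000]
Step 1: x=[4.0629] v=[-0.1857]
Step 2: x=[3.9897] v=[-0.3661]
Step 3: x=[3.8825] v=[-0.5361]
Step 4: x=[3.7444] v=[-0.6907]
Step 5: x=[3.5793] v=[-0.8256]
Step 6: x=[3.3919] v=[-0.9369]
Step 7: x=[3.1876] v=[-1.0215]
Step 8: x=[2.9722] v=[-1.0769]
Step 9: x=[2.7519] v=[-1.1015]
Step 10: x=[2.5330] v=[-1.0946]
Step 11: x=[2.3217] v=[-1.0565]
Step 12: x=[2.1241] v=[-0.9882]
Step 13: x=[1.9458] v=[-0.8916]
Step 14: x=[1.7919] v=[-0.7696]
Step 15: x=[1.6668] v=[-0.6256]
Step 16: x=[1.5741] v=[-0.4637]
Step 17: x=[1.5164] v=[-0.2886]
Step 18: x=[1.4954] v=[-0.1052]
Step 19: x=[1.5116] v=[0.0812]
First v>=0 after going negative at step 19, time=3.8000

Answer: 3.8000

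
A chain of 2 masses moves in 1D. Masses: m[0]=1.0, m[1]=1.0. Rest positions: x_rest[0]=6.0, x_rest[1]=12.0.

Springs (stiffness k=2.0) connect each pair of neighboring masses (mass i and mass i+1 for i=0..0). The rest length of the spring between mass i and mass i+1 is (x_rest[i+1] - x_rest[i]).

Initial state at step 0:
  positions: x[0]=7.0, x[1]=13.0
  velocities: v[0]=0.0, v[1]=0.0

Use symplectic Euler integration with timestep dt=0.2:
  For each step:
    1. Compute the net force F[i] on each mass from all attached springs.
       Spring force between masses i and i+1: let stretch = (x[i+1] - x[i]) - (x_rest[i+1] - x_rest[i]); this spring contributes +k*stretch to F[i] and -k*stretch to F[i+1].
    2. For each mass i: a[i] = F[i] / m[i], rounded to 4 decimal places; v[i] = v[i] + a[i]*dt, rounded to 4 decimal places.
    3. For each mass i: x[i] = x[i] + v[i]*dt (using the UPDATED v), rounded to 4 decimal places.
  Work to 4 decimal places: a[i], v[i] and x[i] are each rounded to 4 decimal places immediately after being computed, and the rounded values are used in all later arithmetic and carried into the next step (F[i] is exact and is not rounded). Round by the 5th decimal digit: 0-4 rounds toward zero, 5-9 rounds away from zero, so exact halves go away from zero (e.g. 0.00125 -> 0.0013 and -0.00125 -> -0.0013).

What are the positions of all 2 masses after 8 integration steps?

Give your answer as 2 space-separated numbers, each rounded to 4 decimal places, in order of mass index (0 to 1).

Answer: 7.0000 13.0000

Derivation:
Step 0: x=[7.0000 13.0000] v=[0.0000 0.0000]
Step 1: x=[7.0000 13.0000] v=[0.0000 0.0000]
Step 2: x=[7.0000 13.0000] v=[0.0000 0.0000]
Step 3: x=[7.0000 13.0000] v=[0.0000 0.0000]
Step 4: x=[7.0000 13.0000] v=[0.0000 0.0000]
Step 5: x=[7.0000 13.0000] v=[0.0000 0.0000]
Step 6: x=[7.0000 13.0000] v=[0.0000 0.0000]
Step 7: x=[7.0000 13.0000] v=[0.0000 0.0000]
Step 8: x=[7.0000 13.0000] v=[0.0000 0.0000]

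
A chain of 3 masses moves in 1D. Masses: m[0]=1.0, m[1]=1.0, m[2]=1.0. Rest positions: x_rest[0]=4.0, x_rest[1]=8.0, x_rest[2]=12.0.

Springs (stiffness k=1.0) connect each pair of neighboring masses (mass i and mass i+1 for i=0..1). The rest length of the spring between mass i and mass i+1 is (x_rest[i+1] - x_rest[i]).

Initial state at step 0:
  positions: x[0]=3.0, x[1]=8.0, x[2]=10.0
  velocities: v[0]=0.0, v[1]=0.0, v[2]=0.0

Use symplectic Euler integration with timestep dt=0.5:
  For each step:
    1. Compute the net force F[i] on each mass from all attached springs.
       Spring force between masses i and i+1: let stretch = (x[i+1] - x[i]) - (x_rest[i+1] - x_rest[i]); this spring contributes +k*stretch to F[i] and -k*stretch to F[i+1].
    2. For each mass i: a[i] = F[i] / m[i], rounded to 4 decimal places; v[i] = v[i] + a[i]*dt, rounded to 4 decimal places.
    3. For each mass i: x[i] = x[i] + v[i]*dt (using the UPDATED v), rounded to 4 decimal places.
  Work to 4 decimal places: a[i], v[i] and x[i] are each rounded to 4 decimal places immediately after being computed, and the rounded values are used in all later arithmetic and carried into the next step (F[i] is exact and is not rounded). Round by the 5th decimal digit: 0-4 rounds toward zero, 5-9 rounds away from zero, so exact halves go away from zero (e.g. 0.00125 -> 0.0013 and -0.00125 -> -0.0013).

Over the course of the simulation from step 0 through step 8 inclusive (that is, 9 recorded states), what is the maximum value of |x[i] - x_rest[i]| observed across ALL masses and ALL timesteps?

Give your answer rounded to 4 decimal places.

Answer: 2.1094

Derivation:
Step 0: x=[3.0000 8.0000 10.0000] v=[0.0000 0.0000 0.0000]
Step 1: x=[3.2500 7.2500 10.5000] v=[0.5000 -1.5000 1.0000]
Step 2: x=[3.5000 6.3125 11.1875] v=[0.5000 -1.8750 1.3750]
Step 3: x=[3.4531 5.8906 11.6563] v=[-0.0938 -0.8438 0.9375]
Step 4: x=[3.0156 6.3008 11.6837] v=[-0.8751 0.8203 0.0547]
Step 5: x=[2.3994 7.2354 11.3653] v=[-1.2325 1.8692 -0.6368]
Step 6: x=[1.9922 7.9935 11.0144] v=[-0.8145 1.5162 -0.7018]
Step 7: x=[2.0853 8.0065 10.9083] v=[0.1862 0.0260 -0.2123]
Step 8: x=[2.6587 7.2647 11.0767] v=[1.1468 -1.4837 0.3368]
Max displacement = 2.1094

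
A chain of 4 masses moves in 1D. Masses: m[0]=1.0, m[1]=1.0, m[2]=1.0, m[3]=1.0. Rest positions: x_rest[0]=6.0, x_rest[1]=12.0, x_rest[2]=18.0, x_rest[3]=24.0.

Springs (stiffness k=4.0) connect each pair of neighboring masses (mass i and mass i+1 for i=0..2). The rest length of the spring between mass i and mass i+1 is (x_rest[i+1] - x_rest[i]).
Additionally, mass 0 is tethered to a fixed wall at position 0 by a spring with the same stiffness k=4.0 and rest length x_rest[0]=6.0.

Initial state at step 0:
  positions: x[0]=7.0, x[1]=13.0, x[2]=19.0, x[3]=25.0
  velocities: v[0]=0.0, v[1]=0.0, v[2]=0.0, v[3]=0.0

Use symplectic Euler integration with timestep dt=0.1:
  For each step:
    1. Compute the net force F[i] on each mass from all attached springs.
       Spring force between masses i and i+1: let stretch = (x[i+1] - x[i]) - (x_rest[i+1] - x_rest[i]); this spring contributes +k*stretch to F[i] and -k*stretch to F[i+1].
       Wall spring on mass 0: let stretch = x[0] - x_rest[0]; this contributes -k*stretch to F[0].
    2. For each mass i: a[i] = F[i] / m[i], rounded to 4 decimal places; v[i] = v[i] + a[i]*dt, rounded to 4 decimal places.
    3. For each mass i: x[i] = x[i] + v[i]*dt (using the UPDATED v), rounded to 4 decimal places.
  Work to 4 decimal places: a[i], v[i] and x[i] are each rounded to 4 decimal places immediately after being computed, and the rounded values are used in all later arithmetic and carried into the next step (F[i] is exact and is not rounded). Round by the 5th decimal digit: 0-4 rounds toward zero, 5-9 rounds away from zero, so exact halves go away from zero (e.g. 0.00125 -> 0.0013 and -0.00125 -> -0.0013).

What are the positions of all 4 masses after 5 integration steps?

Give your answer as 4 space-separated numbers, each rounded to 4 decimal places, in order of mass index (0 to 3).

Answer: 6.5034 12.9509 18.9983 25.0000

Derivation:
Step 0: x=[7.0000 13.0000 19.0000 25.0000] v=[0.0000 0.0000 0.0000 0.0000]
Step 1: x=[6.9600 13.0000 19.0000 25.0000] v=[-0.4000 0.0000 0.0000 0.0000]
Step 2: x=[6.8832 12.9984 19.0000 25.0000] v=[-0.7680 -0.0160 0.0000 0.0000]
Step 3: x=[6.7757 12.9923 18.9999 25.0000] v=[-1.0752 -0.0614 -0.0006 0.0000]
Step 4: x=[6.6458 12.9778 18.9995 25.0000] v=[-1.2988 -0.1450 -0.0036 0.0000]
Step 5: x=[6.5034 12.9509 18.9983 25.0000] v=[-1.4243 -0.2691 -0.0121 -0.0002]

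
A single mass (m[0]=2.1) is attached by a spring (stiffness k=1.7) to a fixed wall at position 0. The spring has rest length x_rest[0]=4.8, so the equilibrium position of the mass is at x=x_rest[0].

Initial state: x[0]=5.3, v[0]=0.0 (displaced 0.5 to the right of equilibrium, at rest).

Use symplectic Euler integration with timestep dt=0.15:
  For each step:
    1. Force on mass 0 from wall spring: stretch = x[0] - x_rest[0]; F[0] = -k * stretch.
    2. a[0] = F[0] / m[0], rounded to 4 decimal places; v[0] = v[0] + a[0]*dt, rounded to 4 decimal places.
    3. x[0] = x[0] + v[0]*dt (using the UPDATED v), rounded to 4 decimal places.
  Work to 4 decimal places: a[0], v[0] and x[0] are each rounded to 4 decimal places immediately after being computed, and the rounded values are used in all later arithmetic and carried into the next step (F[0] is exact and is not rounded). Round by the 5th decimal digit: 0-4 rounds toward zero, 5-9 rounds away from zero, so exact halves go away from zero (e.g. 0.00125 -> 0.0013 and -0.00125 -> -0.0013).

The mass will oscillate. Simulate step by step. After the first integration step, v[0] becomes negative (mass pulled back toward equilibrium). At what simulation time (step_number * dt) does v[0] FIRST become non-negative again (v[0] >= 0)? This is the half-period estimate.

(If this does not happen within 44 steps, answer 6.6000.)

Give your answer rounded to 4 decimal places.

Answer: 3.6000

Derivation:
Step 0: x=[5.3000] v=[0.0000]
Step 1: x=[5.2909] v=[-0.0607]
Step 2: x=[5.2729] v=[-0.1203]
Step 3: x=[5.2462] v=[-0.1777]
Step 4: x=[5.2114] v=[-0.2319]
Step 5: x=[5.1691] v=[-0.2819]
Step 6: x=[5.1201] v=[-0.3267]
Step 7: x=[5.0653] v=[-0.3656]
Step 8: x=[5.0056] v=[-0.3978]
Step 9: x=[4.9422] v=[-0.4228]
Step 10: x=[4.8762] v=[-0.4401]
Step 11: x=[4.8088] v=[-0.4494]
Step 12: x=[4.7412] v=[-0.4505]
Step 13: x=[4.6747] v=[-0.4434]
Step 14: x=[4.6105] v=[-0.4282]
Step 15: x=[4.5497] v=[-0.4052]
Step 16: x=[4.4935] v=[-0.3748]
Step 17: x=[4.4429] v=[-0.3376]
Step 18: x=[4.3988] v=[-0.2942]
Step 19: x=[4.3620] v=[-0.2455]
Step 20: x=[4.3332] v=[-0.1923]
Step 21: x=[4.3129] v=[-0.1356]
Step 22: x=[4.3014] v=[-0.0765]
Step 23: x=[4.2990] v=[-0.0160]
Step 24: x=[4.3057] v=[0.0448]
First v>=0 after going negative at step 24, time=3.6000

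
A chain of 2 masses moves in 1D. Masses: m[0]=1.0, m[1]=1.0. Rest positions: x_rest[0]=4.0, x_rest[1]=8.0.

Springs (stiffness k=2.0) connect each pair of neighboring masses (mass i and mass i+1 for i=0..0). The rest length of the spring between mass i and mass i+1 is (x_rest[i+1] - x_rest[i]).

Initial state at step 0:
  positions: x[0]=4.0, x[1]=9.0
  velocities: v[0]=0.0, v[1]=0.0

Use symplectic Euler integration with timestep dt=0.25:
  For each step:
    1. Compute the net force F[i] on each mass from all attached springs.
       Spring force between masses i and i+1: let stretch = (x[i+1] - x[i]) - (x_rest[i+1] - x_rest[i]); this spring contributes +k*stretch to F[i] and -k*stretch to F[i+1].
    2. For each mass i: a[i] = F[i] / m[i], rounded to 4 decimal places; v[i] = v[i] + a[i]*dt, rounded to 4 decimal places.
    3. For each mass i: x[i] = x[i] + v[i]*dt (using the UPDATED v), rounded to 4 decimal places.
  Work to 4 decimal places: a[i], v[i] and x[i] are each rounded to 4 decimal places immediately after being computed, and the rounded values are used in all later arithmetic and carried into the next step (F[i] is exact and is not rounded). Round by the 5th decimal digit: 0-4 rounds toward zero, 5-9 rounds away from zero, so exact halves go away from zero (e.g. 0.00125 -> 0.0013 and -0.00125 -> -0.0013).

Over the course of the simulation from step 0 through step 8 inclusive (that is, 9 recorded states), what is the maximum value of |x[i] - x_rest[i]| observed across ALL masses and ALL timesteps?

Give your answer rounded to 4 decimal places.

Step 0: x=[4.0000 9.0000] v=[0.0000 0.0000]
Step 1: x=[4.1250 8.8750] v=[0.5000 -0.5000]
Step 2: x=[4.3438 8.6563] v=[0.8750 -0.8750]
Step 3: x=[4.6016 8.3985] v=[1.0313 -1.0313]
Step 4: x=[4.8341 8.1661] v=[0.9298 -0.9298]
Step 5: x=[4.9831 8.0172] v=[0.5958 -0.5958]
Step 6: x=[5.0113 7.9890] v=[0.1129 -0.1129]
Step 7: x=[4.9117 8.0886] v=[-0.3983 0.3983]
Step 8: x=[4.7092 8.2911] v=[-0.8099 0.8099]
Max displacement = 1.0113

Answer: 1.0113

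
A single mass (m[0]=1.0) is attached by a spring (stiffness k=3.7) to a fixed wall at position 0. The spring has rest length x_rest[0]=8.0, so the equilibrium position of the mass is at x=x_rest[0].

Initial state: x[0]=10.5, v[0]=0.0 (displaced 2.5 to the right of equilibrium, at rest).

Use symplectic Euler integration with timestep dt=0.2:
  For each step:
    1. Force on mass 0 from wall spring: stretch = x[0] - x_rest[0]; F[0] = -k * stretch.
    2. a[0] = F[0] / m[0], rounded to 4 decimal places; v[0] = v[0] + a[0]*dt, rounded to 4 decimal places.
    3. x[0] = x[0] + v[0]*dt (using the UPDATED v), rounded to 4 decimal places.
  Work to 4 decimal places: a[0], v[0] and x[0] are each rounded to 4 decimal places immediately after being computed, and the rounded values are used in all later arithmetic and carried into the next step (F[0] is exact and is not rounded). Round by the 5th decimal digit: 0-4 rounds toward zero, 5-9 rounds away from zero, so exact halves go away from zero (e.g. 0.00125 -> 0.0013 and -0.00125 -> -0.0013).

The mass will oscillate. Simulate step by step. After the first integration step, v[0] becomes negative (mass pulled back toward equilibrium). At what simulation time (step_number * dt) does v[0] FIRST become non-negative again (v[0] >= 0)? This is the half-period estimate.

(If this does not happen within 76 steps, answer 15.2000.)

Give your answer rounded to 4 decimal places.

Step 0: x=[10.5000] v=[0.0000]
Step 1: x=[10.1300] v=[-1.8500]
Step 2: x=[9.4448] v=[-3.4262]
Step 3: x=[8.5457] v=[-4.4954]
Step 4: x=[7.5659] v=[-4.8992]
Step 5: x=[6.6503] v=[-4.5780]
Step 6: x=[5.9345] v=[-3.5792]
Step 7: x=[5.5244] v=[-2.0507]
Step 8: x=[5.4806] v=[-0.2188]
Step 9: x=[5.8097] v=[1.6456]
First v>=0 after going negative at step 9, time=1.8000

Answer: 1.8000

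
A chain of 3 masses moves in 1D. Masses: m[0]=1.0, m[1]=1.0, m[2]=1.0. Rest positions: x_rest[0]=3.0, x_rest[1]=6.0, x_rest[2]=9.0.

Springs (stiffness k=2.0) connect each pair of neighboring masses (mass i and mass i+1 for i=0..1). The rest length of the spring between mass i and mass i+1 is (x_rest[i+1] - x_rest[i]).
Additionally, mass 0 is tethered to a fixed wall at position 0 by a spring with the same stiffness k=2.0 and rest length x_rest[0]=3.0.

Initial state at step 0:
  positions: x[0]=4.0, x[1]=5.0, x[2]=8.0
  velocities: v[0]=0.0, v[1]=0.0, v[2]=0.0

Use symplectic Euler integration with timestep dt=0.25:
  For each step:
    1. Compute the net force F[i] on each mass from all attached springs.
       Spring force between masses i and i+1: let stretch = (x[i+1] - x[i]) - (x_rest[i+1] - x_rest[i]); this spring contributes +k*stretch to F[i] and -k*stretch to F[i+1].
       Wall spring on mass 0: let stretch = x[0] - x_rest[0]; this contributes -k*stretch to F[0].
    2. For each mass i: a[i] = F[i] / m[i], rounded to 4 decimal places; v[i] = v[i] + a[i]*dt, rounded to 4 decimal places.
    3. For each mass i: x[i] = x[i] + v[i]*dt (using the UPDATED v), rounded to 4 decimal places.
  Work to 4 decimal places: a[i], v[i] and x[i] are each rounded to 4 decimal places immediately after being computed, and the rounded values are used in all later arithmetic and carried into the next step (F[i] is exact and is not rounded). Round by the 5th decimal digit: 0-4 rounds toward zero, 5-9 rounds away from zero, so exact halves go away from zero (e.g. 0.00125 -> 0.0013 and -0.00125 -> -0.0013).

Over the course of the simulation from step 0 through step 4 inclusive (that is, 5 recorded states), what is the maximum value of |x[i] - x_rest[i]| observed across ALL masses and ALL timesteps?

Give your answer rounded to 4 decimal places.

Step 0: x=[4.0000 5.0000 8.0000] v=[0.0000 0.0000 0.0000]
Step 1: x=[3.6250 5.2500 8.0000] v=[-1.5000 1.0000 0.0000]
Step 2: x=[3.0000 5.6406 8.0313] v=[-2.5000 1.5625 0.1250]
Step 3: x=[2.3301 6.0000 8.1387] v=[-2.6797 1.4376 0.4297]
Step 4: x=[1.8277 6.1680 8.3538] v=[-2.0098 0.6720 0.8604]
Max displacement = 1.1723

Answer: 1.1723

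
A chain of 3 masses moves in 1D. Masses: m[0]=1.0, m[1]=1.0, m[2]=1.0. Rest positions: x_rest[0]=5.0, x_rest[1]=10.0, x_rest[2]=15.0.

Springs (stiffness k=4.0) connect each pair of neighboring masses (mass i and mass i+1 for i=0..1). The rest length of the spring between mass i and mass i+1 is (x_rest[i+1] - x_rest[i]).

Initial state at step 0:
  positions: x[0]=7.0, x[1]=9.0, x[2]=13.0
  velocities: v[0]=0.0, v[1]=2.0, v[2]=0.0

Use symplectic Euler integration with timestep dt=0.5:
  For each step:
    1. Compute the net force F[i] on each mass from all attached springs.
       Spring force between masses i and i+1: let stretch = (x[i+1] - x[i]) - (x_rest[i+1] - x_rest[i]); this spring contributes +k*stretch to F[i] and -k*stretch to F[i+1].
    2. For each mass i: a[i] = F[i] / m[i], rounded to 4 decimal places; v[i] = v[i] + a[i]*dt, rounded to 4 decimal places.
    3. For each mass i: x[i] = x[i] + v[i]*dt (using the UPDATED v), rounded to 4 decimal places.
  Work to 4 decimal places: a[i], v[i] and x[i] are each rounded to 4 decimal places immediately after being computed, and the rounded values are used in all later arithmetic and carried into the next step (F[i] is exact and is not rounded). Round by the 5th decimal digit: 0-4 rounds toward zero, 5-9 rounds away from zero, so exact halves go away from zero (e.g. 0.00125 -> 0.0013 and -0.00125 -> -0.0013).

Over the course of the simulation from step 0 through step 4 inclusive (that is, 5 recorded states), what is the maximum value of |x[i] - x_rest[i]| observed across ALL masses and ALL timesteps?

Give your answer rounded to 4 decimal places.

Answer: 3.0000

Derivation:
Step 0: x=[7.0000 9.0000 13.0000] v=[0.0000 2.0000 0.0000]
Step 1: x=[4.0000 12.0000 14.0000] v=[-6.0000 6.0000 2.0000]
Step 2: x=[4.0000 9.0000 18.0000] v=[0.0000 -6.0000 8.0000]
Step 3: x=[4.0000 10.0000 18.0000] v=[0.0000 2.0000 0.0000]
Step 4: x=[5.0000 13.0000 15.0000] v=[2.0000 6.0000 -6.0000]
Max displacement = 3.0000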